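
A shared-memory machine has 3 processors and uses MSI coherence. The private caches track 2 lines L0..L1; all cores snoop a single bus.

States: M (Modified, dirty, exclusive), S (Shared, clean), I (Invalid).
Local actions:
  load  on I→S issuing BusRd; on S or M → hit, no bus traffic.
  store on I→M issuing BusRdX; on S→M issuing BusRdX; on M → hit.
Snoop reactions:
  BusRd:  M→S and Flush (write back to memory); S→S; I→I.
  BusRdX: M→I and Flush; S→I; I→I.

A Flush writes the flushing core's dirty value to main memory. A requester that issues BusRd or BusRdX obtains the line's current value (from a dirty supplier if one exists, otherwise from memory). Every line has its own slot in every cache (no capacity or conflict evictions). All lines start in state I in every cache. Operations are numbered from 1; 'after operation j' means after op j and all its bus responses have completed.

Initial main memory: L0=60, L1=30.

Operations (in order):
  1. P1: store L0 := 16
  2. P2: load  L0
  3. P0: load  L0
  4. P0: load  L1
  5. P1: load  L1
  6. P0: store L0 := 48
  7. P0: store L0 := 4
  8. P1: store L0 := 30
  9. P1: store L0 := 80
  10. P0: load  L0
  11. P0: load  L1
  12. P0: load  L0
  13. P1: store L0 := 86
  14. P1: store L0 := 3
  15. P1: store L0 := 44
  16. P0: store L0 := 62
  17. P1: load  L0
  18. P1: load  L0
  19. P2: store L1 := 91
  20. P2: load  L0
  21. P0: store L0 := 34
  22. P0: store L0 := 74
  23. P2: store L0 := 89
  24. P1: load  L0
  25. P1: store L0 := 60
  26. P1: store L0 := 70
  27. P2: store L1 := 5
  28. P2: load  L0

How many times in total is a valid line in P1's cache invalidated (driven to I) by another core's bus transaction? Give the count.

  op1 P1: store L0 := 16 → I/M/I on L0; bus BusRdX; mem=60
  op2 P2: load  L0 → I/S/S on L0; bus BusRd Flush; mem=16
  op3 P0: load  L0 → S/S/S on L0; bus BusRd; mem=16
  op4 P0: load  L1 → S/I/I on L1; bus BusRd; mem=30
  op5 P1: load  L1 → S/S/I on L1; bus BusRd; mem=30
  op6 P0: store L0 := 48 → M/I/I on L0; bus BusRdX; mem=16
  op7 P0: store L0 := 4 → M/I/I on L0; bus (none); mem=16
  op8 P1: store L0 := 30 → I/M/I on L0; bus BusRdX Flush; mem=4
  op9 P1: store L0 := 80 → I/M/I on L0; bus (none); mem=4
  op10 P0: load  L0 → S/S/I on L0; bus BusRd Flush; mem=80
  op11 P0: load  L1 → S/S/I on L1; bus (none); mem=30
  op12 P0: load  L0 → S/S/I on L0; bus (none); mem=80
  op13 P1: store L0 := 86 → I/M/I on L0; bus BusRdX; mem=80
  op14 P1: store L0 := 3 → I/M/I on L0; bus (none); mem=80
  op15 P1: store L0 := 44 → I/M/I on L0; bus (none); mem=80
  op16 P0: store L0 := 62 → M/I/I on L0; bus BusRdX Flush; mem=44
  op17 P1: load  L0 → S/S/I on L0; bus BusRd Flush; mem=62
  op18 P1: load  L0 → S/S/I on L0; bus (none); mem=62
  op19 P2: store L1 := 91 → I/I/M on L1; bus BusRdX; mem=30
  op20 P2: load  L0 → S/S/S on L0; bus BusRd; mem=62
  op21 P0: store L0 := 34 → M/I/I on L0; bus BusRdX; mem=62
  op22 P0: store L0 := 74 → M/I/I on L0; bus (none); mem=62
  op23 P2: store L0 := 89 → I/I/M on L0; bus BusRdX Flush; mem=74
  op24 P1: load  L0 → I/S/S on L0; bus BusRd Flush; mem=89
  op25 P1: store L0 := 60 → I/M/I on L0; bus BusRdX; mem=89
  op26 P1: store L0 := 70 → I/M/I on L0; bus (none); mem=89
  op27 P2: store L1 := 5 → I/I/M on L1; bus (none); mem=30
  op28 P2: load  L0 → I/S/S on L0; bus BusRd Flush; mem=70

invalidations = 4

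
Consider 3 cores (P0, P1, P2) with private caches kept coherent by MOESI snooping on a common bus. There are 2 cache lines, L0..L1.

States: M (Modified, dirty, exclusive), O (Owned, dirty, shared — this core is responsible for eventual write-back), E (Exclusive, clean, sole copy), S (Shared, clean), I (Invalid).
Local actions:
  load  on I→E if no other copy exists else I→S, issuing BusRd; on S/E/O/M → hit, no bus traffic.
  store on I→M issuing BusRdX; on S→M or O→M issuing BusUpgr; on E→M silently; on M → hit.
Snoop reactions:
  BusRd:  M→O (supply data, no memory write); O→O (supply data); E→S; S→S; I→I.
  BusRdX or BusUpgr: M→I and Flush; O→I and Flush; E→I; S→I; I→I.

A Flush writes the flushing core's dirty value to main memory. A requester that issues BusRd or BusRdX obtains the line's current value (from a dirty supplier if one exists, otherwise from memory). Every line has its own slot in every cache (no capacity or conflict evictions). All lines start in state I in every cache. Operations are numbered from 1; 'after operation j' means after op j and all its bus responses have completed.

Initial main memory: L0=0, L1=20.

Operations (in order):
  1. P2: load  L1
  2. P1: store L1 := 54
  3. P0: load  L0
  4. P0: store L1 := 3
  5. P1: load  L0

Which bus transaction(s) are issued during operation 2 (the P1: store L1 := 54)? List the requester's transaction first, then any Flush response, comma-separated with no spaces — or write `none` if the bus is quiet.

bus = BusRdX

[1] P2: load  L1 | P0:I, P1:I, P2:E(20) | bus: BusRd
[2] P1: store L1 := 54 | P0:I, P1:M(54), P2:I | bus: BusRdX
[3] P0: load  L0 | P0:E(0), P1:I, P2:I | bus: BusRd
[4] P0: store L1 := 3 | P0:M(3), P1:I, P2:I | bus: BusRdX,Flush
[5] P1: load  L0 | P0:S(0), P1:S(0), P2:I | bus: BusRd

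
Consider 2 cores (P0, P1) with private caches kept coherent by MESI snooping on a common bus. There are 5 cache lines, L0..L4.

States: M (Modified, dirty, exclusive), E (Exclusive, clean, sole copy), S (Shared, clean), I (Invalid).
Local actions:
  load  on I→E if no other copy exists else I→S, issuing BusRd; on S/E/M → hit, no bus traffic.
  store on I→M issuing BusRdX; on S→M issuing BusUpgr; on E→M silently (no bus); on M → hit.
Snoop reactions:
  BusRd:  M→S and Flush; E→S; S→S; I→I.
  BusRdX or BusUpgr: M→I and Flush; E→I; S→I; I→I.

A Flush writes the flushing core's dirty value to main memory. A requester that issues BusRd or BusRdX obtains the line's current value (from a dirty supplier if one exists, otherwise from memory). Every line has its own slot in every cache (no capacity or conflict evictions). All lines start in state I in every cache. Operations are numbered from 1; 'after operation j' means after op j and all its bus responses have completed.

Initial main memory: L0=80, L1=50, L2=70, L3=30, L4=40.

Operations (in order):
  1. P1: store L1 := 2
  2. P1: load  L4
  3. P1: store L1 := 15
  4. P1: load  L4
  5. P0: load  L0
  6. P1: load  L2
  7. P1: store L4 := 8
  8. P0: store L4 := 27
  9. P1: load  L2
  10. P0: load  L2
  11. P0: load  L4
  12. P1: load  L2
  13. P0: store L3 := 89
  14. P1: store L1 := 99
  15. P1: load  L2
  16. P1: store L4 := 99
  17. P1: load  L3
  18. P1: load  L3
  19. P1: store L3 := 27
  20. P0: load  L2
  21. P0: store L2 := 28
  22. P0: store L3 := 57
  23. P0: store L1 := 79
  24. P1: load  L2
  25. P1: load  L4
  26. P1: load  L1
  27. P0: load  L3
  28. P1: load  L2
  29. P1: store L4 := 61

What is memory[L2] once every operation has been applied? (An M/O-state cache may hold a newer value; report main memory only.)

memory[L2] = 28

[1] P1: store L1 := 2 | P0:I, P1:M(2) | bus: BusRdX
[2] P1: load  L4 | P0:I, P1:E(40) | bus: BusRd
[3] P1: store L1 := 15 | P0:I, P1:M(15) | bus: none
[4] P1: load  L4 | P0:I, P1:E(40) | bus: none
[5] P0: load  L0 | P0:E(80), P1:I | bus: BusRd
[6] P1: load  L2 | P0:I, P1:E(70) | bus: BusRd
[7] P1: store L4 := 8 | P0:I, P1:M(8) | bus: none
[8] P0: store L4 := 27 | P0:M(27), P1:I | bus: BusRdX,Flush
[9] P1: load  L2 | P0:I, P1:E(70) | bus: none
[10] P0: load  L2 | P0:S(70), P1:S(70) | bus: BusRd
[11] P0: load  L4 | P0:M(27), P1:I | bus: none
[12] P1: load  L2 | P0:S(70), P1:S(70) | bus: none
[13] P0: store L3 := 89 | P0:M(89), P1:I | bus: BusRdX
[14] P1: store L1 := 99 | P0:I, P1:M(99) | bus: none
[15] P1: load  L2 | P0:S(70), P1:S(70) | bus: none
[16] P1: store L4 := 99 | P0:I, P1:M(99) | bus: BusRdX,Flush
[17] P1: load  L3 | P0:S(89), P1:S(89) | bus: BusRd,Flush
[18] P1: load  L3 | P0:S(89), P1:S(89) | bus: none
[19] P1: store L3 := 27 | P0:I, P1:M(27) | bus: BusUpgr
[20] P0: load  L2 | P0:S(70), P1:S(70) | bus: none
[21] P0: store L2 := 28 | P0:M(28), P1:I | bus: BusUpgr
[22] P0: store L3 := 57 | P0:M(57), P1:I | bus: BusRdX,Flush
[23] P0: store L1 := 79 | P0:M(79), P1:I | bus: BusRdX,Flush
[24] P1: load  L2 | P0:S(28), P1:S(28) | bus: BusRd,Flush
[25] P1: load  L4 | P0:I, P1:M(99) | bus: none
[26] P1: load  L1 | P0:S(79), P1:S(79) | bus: BusRd,Flush
[27] P0: load  L3 | P0:M(57), P1:I | bus: none
[28] P1: load  L2 | P0:S(28), P1:S(28) | bus: none
[29] P1: store L4 := 61 | P0:I, P1:M(61) | bus: none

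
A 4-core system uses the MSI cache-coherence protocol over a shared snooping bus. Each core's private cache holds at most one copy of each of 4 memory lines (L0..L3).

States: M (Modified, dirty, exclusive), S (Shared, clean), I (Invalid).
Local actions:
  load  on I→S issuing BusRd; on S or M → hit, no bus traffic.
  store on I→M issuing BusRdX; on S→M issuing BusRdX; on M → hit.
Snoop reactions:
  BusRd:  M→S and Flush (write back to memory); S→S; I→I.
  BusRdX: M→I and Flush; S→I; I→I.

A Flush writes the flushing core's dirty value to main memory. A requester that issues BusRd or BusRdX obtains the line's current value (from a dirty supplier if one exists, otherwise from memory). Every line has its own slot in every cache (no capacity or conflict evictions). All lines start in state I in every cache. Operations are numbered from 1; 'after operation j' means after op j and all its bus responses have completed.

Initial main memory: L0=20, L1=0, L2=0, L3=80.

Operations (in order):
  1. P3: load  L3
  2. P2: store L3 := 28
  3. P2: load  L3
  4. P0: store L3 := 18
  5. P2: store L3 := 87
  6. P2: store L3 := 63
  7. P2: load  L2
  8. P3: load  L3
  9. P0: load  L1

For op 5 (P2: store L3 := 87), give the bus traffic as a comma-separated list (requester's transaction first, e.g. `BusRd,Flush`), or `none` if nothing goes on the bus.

[1] P3: load  L3 | P0:I, P1:I, P2:I, P3:S(80) | bus: BusRd
[2] P2: store L3 := 28 | P0:I, P1:I, P2:M(28), P3:I | bus: BusRdX
[3] P2: load  L3 | P0:I, P1:I, P2:M(28), P3:I | bus: none
[4] P0: store L3 := 18 | P0:M(18), P1:I, P2:I, P3:I | bus: BusRdX,Flush
[5] P2: store L3 := 87 | P0:I, P1:I, P2:M(87), P3:I | bus: BusRdX,Flush
[6] P2: store L3 := 63 | P0:I, P1:I, P2:M(63), P3:I | bus: none
[7] P2: load  L2 | P0:I, P1:I, P2:S(0), P3:I | bus: BusRd
[8] P3: load  L3 | P0:I, P1:I, P2:S(63), P3:S(63) | bus: BusRd,Flush
[9] P0: load  L1 | P0:S(0), P1:I, P2:I, P3:I | bus: BusRd

bus = BusRdX,Flush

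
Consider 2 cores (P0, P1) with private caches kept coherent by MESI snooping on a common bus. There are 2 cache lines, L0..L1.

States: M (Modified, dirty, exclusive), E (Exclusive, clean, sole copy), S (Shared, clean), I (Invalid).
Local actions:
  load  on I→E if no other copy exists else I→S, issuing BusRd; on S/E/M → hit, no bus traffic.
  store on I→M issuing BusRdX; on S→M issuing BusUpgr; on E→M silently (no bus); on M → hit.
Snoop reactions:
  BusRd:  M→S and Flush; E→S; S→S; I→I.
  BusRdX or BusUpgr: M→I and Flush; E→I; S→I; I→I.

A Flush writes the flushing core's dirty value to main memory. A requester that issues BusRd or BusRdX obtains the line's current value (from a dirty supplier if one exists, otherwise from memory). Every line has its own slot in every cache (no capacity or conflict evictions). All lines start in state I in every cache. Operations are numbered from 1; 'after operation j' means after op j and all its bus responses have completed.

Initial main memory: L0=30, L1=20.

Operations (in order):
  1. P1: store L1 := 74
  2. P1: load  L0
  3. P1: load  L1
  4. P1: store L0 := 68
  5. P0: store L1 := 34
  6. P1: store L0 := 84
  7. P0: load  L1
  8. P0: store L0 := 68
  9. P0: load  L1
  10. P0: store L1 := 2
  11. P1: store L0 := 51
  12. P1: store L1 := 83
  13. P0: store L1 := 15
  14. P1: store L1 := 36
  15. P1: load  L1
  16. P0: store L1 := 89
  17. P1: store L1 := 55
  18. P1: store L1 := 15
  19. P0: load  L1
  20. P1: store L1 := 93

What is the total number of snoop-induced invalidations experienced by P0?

1. P1: store L1 := 74  bus=[BusRdX]  L1: P0=I P1=M  mem[L1]=20
2. P1: load  L0  bus=[BusRd]  L0: P0=I P1=E  mem[L0]=30
3. P1: load  L1  bus=[-]  L1: P0=I P1=M  mem[L1]=20
4. P1: store L0 := 68  bus=[-]  L0: P0=I P1=M  mem[L0]=30
5. P0: store L1 := 34  bus=[BusRdX,Flush]  L1: P0=M P1=I  mem[L1]=74
6. P1: store L0 := 84  bus=[-]  L0: P0=I P1=M  mem[L0]=30
7. P0: load  L1  bus=[-]  L1: P0=M P1=I  mem[L1]=74
8. P0: store L0 := 68  bus=[BusRdX,Flush]  L0: P0=M P1=I  mem[L0]=84
9. P0: load  L1  bus=[-]  L1: P0=M P1=I  mem[L1]=74
10. P0: store L1 := 2  bus=[-]  L1: P0=M P1=I  mem[L1]=74
11. P1: store L0 := 51  bus=[BusRdX,Flush]  L0: P0=I P1=M  mem[L0]=68
12. P1: store L1 := 83  bus=[BusRdX,Flush]  L1: P0=I P1=M  mem[L1]=2
13. P0: store L1 := 15  bus=[BusRdX,Flush]  L1: P0=M P1=I  mem[L1]=83
14. P1: store L1 := 36  bus=[BusRdX,Flush]  L1: P0=I P1=M  mem[L1]=15
15. P1: load  L1  bus=[-]  L1: P0=I P1=M  mem[L1]=15
16. P0: store L1 := 89  bus=[BusRdX,Flush]  L1: P0=M P1=I  mem[L1]=36
17. P1: store L1 := 55  bus=[BusRdX,Flush]  L1: P0=I P1=M  mem[L1]=89
18. P1: store L1 := 15  bus=[-]  L1: P0=I P1=M  mem[L1]=89
19. P0: load  L1  bus=[BusRd,Flush]  L1: P0=S P1=S  mem[L1]=15
20. P1: store L1 := 93  bus=[BusUpgr]  L1: P0=I P1=M  mem[L1]=15

invalidations = 5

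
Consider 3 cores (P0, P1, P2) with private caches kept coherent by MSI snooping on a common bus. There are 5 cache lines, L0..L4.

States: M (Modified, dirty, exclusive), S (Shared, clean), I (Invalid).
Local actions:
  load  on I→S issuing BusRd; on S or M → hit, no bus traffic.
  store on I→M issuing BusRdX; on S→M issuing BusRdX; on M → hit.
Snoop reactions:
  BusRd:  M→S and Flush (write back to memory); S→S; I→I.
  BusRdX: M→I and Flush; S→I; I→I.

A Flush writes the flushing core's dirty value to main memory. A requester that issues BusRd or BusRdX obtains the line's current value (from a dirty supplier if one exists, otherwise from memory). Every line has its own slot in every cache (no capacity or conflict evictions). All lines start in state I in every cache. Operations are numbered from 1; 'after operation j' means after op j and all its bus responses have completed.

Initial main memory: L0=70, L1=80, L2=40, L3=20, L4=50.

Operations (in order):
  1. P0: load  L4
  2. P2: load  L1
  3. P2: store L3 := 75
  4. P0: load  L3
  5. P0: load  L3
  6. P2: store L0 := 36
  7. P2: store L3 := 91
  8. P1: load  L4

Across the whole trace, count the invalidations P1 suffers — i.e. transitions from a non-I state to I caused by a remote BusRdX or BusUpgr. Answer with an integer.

step 1: P0: load  L4  ⟶  SII  (L4)  txn=BusRd  M[L4]=50
step 2: P2: load  L1  ⟶  IIS  (L1)  txn=BusRd  M[L1]=80
step 3: P2: store L3 := 75  ⟶  IIM  (L3)  txn=BusRdX  M[L3]=20
step 4: P0: load  L3  ⟶  SIS  (L3)  txn=BusRd+Flush  M[L3]=75
step 5: P0: load  L3  ⟶  SIS  (L3)  txn=∅  M[L3]=75
step 6: P2: store L0 := 36  ⟶  IIM  (L0)  txn=BusRdX  M[L0]=70
step 7: P2: store L3 := 91  ⟶  IIM  (L3)  txn=BusRdX  M[L3]=75
step 8: P1: load  L4  ⟶  SSI  (L4)  txn=BusRd  M[L4]=50

invalidations = 0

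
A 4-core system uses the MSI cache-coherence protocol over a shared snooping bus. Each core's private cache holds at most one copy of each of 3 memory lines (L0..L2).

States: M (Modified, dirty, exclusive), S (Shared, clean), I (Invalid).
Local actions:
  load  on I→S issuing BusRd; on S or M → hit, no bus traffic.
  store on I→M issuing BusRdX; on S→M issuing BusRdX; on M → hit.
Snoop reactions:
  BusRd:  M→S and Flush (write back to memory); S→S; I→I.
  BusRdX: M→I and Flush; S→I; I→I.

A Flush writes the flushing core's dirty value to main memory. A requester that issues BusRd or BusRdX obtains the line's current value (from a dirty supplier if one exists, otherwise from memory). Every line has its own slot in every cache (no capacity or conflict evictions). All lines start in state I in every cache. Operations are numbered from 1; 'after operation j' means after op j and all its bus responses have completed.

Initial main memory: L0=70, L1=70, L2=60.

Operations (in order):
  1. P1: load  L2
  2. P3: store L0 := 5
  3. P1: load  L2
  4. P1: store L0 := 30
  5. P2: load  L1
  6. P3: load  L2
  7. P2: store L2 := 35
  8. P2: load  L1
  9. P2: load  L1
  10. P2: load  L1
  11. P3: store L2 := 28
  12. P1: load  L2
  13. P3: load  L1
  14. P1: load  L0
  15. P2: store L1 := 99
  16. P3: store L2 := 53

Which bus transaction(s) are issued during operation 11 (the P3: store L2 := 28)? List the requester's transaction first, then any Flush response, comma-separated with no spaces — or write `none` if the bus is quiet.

  op1 P1: load  L2 → I/S/I/I on L2; bus BusRd; mem=60
  op2 P3: store L0 := 5 → I/I/I/M on L0; bus BusRdX; mem=70
  op3 P1: load  L2 → I/S/I/I on L2; bus (none); mem=60
  op4 P1: store L0 := 30 → I/M/I/I on L0; bus BusRdX Flush; mem=5
  op5 P2: load  L1 → I/I/S/I on L1; bus BusRd; mem=70
  op6 P3: load  L2 → I/S/I/S on L2; bus BusRd; mem=60
  op7 P2: store L2 := 35 → I/I/M/I on L2; bus BusRdX; mem=60
  op8 P2: load  L1 → I/I/S/I on L1; bus (none); mem=70
  op9 P2: load  L1 → I/I/S/I on L1; bus (none); mem=70
  op10 P2: load  L1 → I/I/S/I on L1; bus (none); mem=70
  op11 P3: store L2 := 28 → I/I/I/M on L2; bus BusRdX Flush; mem=35
  op12 P1: load  L2 → I/S/I/S on L2; bus BusRd Flush; mem=28
  op13 P3: load  L1 → I/I/S/S on L1; bus BusRd; mem=70
  op14 P1: load  L0 → I/M/I/I on L0; bus (none); mem=5
  op15 P2: store L1 := 99 → I/I/M/I on L1; bus BusRdX; mem=70
  op16 P3: store L2 := 53 → I/I/I/M on L2; bus BusRdX; mem=28

bus = BusRdX,Flush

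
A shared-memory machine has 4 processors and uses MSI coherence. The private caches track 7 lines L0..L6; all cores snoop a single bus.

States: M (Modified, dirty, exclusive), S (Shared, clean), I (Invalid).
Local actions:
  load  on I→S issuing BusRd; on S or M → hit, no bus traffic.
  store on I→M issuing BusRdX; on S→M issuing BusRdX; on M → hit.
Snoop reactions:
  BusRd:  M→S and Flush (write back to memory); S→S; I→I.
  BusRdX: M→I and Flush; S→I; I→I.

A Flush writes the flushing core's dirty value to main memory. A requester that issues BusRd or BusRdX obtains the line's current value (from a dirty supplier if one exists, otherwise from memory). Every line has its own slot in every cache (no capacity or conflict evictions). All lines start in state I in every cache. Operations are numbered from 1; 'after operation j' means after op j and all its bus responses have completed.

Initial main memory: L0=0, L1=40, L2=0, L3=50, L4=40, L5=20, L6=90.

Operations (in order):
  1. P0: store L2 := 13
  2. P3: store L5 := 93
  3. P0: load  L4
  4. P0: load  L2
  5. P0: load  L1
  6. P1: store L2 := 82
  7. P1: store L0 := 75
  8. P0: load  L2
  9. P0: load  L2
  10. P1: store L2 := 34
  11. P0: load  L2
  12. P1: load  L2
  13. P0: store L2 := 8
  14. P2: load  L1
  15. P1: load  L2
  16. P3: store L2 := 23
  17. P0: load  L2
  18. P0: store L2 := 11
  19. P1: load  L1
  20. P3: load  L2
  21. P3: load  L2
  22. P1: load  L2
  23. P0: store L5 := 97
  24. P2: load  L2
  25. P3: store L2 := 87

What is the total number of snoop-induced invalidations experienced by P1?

invalidations = 3

1. P0: store L2 := 13  bus=[BusRdX]  L2: P0=M P1=I P2=I P3=I  mem[L2]=0
2. P3: store L5 := 93  bus=[BusRdX]  L5: P0=I P1=I P2=I P3=M  mem[L5]=20
3. P0: load  L4  bus=[BusRd]  L4: P0=S P1=I P2=I P3=I  mem[L4]=40
4. P0: load  L2  bus=[-]  L2: P0=M P1=I P2=I P3=I  mem[L2]=0
5. P0: load  L1  bus=[BusRd]  L1: P0=S P1=I P2=I P3=I  mem[L1]=40
6. P1: store L2 := 82  bus=[BusRdX,Flush]  L2: P0=I P1=M P2=I P3=I  mem[L2]=13
7. P1: store L0 := 75  bus=[BusRdX]  L0: P0=I P1=M P2=I P3=I  mem[L0]=0
8. P0: load  L2  bus=[BusRd,Flush]  L2: P0=S P1=S P2=I P3=I  mem[L2]=82
9. P0: load  L2  bus=[-]  L2: P0=S P1=S P2=I P3=I  mem[L2]=82
10. P1: store L2 := 34  bus=[BusRdX]  L2: P0=I P1=M P2=I P3=I  mem[L2]=82
11. P0: load  L2  bus=[BusRd,Flush]  L2: P0=S P1=S P2=I P3=I  mem[L2]=34
12. P1: load  L2  bus=[-]  L2: P0=S P1=S P2=I P3=I  mem[L2]=34
13. P0: store L2 := 8  bus=[BusRdX]  L2: P0=M P1=I P2=I P3=I  mem[L2]=34
14. P2: load  L1  bus=[BusRd]  L1: P0=S P1=I P2=S P3=I  mem[L1]=40
15. P1: load  L2  bus=[BusRd,Flush]  L2: P0=S P1=S P2=I P3=I  mem[L2]=8
16. P3: store L2 := 23  bus=[BusRdX]  L2: P0=I P1=I P2=I P3=M  mem[L2]=8
17. P0: load  L2  bus=[BusRd,Flush]  L2: P0=S P1=I P2=I P3=S  mem[L2]=23
18. P0: store L2 := 11  bus=[BusRdX]  L2: P0=M P1=I P2=I P3=I  mem[L2]=23
19. P1: load  L1  bus=[BusRd]  L1: P0=S P1=S P2=S P3=I  mem[L1]=40
20. P3: load  L2  bus=[BusRd,Flush]  L2: P0=S P1=I P2=I P3=S  mem[L2]=11
21. P3: load  L2  bus=[-]  L2: P0=S P1=I P2=I P3=S  mem[L2]=11
22. P1: load  L2  bus=[BusRd]  L2: P0=S P1=S P2=I P3=S  mem[L2]=11
23. P0: store L5 := 97  bus=[BusRdX,Flush]  L5: P0=M P1=I P2=I P3=I  mem[L5]=93
24. P2: load  L2  bus=[BusRd]  L2: P0=S P1=S P2=S P3=S  mem[L2]=11
25. P3: store L2 := 87  bus=[BusRdX]  L2: P0=I P1=I P2=I P3=M  mem[L2]=11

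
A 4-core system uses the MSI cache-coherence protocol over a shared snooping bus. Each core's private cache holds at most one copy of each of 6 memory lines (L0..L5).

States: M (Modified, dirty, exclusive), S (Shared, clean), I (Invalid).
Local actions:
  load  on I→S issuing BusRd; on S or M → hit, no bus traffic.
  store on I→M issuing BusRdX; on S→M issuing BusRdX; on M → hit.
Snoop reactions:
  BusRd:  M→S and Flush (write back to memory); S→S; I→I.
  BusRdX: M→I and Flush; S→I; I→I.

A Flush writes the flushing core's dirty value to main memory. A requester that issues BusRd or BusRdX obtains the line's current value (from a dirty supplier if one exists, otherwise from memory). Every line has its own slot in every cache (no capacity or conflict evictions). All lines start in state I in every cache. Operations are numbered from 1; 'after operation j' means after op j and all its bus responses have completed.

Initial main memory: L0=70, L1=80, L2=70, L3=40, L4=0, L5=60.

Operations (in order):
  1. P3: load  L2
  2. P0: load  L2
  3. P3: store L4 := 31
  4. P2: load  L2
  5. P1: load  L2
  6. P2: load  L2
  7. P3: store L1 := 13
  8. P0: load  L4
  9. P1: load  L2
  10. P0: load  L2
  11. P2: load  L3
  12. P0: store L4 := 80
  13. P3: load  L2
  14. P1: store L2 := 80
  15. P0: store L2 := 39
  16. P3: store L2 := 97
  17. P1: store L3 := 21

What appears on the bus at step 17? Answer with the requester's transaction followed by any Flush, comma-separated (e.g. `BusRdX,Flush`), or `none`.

step 1: P3: load  L2  ⟶  IIIS  (L2)  txn=BusRd  M[L2]=70
step 2: P0: load  L2  ⟶  SIIS  (L2)  txn=BusRd  M[L2]=70
step 3: P3: store L4 := 31  ⟶  IIIM  (L4)  txn=BusRdX  M[L4]=0
step 4: P2: load  L2  ⟶  SISS  (L2)  txn=BusRd  M[L2]=70
step 5: P1: load  L2  ⟶  SSSS  (L2)  txn=BusRd  M[L2]=70
step 6: P2: load  L2  ⟶  SSSS  (L2)  txn=∅  M[L2]=70
step 7: P3: store L1 := 13  ⟶  IIIM  (L1)  txn=BusRdX  M[L1]=80
step 8: P0: load  L4  ⟶  SIIS  (L4)  txn=BusRd+Flush  M[L4]=31
step 9: P1: load  L2  ⟶  SSSS  (L2)  txn=∅  M[L2]=70
step 10: P0: load  L2  ⟶  SSSS  (L2)  txn=∅  M[L2]=70
step 11: P2: load  L3  ⟶  IISI  (L3)  txn=BusRd  M[L3]=40
step 12: P0: store L4 := 80  ⟶  MIII  (L4)  txn=BusRdX  M[L4]=31
step 13: P3: load  L2  ⟶  SSSS  (L2)  txn=∅  M[L2]=70
step 14: P1: store L2 := 80  ⟶  IMII  (L2)  txn=BusRdX  M[L2]=70
step 15: P0: store L2 := 39  ⟶  MIII  (L2)  txn=BusRdX+Flush  M[L2]=80
step 16: P3: store L2 := 97  ⟶  IIIM  (L2)  txn=BusRdX+Flush  M[L2]=39
step 17: P1: store L3 := 21  ⟶  IMII  (L3)  txn=BusRdX  M[L3]=40

bus = BusRdX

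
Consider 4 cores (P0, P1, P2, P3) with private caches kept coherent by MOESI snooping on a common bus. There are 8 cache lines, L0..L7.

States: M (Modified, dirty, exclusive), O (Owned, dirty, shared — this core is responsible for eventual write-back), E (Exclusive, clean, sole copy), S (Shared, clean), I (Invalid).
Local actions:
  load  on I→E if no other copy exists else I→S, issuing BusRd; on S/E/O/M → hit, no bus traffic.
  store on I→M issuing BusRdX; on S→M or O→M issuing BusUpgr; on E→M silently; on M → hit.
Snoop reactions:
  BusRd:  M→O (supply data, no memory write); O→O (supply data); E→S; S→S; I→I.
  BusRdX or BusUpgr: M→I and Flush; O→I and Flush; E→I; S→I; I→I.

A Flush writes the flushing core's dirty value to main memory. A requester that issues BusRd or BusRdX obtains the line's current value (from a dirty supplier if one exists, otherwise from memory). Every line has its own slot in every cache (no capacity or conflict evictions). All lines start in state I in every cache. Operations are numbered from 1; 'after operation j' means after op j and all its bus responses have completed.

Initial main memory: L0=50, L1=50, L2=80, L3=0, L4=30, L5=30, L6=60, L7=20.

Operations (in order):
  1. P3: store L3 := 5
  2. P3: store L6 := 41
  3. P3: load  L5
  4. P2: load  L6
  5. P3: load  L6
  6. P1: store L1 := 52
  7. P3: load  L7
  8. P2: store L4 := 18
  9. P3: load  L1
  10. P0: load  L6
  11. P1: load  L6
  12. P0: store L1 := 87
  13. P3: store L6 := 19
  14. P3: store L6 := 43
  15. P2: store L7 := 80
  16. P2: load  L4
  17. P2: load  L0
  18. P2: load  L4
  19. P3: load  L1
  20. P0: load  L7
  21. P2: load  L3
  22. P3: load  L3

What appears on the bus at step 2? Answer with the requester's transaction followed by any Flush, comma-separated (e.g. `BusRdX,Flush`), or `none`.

bus = BusRdX

1. P3: store L3 := 5  bus=[BusRdX]  L3: P0=I P1=I P2=I P3=M  mem[L3]=0
2. P3: store L6 := 41  bus=[BusRdX]  L6: P0=I P1=I P2=I P3=M  mem[L6]=60
3. P3: load  L5  bus=[BusRd]  L5: P0=I P1=I P2=I P3=E  mem[L5]=30
4. P2: load  L6  bus=[BusRd]  L6: P0=I P1=I P2=S P3=O  mem[L6]=60
5. P3: load  L6  bus=[-]  L6: P0=I P1=I P2=S P3=O  mem[L6]=60
6. P1: store L1 := 52  bus=[BusRdX]  L1: P0=I P1=M P2=I P3=I  mem[L1]=50
7. P3: load  L7  bus=[BusRd]  L7: P0=I P1=I P2=I P3=E  mem[L7]=20
8. P2: store L4 := 18  bus=[BusRdX]  L4: P0=I P1=I P2=M P3=I  mem[L4]=30
9. P3: load  L1  bus=[BusRd]  L1: P0=I P1=O P2=I P3=S  mem[L1]=50
10. P0: load  L6  bus=[BusRd]  L6: P0=S P1=I P2=S P3=O  mem[L6]=60
11. P1: load  L6  bus=[BusRd]  L6: P0=S P1=S P2=S P3=O  mem[L6]=60
12. P0: store L1 := 87  bus=[BusRdX,Flush]  L1: P0=M P1=I P2=I P3=I  mem[L1]=52
13. P3: store L6 := 19  bus=[BusUpgr]  L6: P0=I P1=I P2=I P3=M  mem[L6]=60
14. P3: store L6 := 43  bus=[-]  L6: P0=I P1=I P2=I P3=M  mem[L6]=60
15. P2: store L7 := 80  bus=[BusRdX]  L7: P0=I P1=I P2=M P3=I  mem[L7]=20
16. P2: load  L4  bus=[-]  L4: P0=I P1=I P2=M P3=I  mem[L4]=30
17. P2: load  L0  bus=[BusRd]  L0: P0=I P1=I P2=E P3=I  mem[L0]=50
18. P2: load  L4  bus=[-]  L4: P0=I P1=I P2=M P3=I  mem[L4]=30
19. P3: load  L1  bus=[BusRd]  L1: P0=O P1=I P2=I P3=S  mem[L1]=52
20. P0: load  L7  bus=[BusRd]  L7: P0=S P1=I P2=O P3=I  mem[L7]=20
21. P2: load  L3  bus=[BusRd]  L3: P0=I P1=I P2=S P3=O  mem[L3]=0
22. P3: load  L3  bus=[-]  L3: P0=I P1=I P2=S P3=O  mem[L3]=0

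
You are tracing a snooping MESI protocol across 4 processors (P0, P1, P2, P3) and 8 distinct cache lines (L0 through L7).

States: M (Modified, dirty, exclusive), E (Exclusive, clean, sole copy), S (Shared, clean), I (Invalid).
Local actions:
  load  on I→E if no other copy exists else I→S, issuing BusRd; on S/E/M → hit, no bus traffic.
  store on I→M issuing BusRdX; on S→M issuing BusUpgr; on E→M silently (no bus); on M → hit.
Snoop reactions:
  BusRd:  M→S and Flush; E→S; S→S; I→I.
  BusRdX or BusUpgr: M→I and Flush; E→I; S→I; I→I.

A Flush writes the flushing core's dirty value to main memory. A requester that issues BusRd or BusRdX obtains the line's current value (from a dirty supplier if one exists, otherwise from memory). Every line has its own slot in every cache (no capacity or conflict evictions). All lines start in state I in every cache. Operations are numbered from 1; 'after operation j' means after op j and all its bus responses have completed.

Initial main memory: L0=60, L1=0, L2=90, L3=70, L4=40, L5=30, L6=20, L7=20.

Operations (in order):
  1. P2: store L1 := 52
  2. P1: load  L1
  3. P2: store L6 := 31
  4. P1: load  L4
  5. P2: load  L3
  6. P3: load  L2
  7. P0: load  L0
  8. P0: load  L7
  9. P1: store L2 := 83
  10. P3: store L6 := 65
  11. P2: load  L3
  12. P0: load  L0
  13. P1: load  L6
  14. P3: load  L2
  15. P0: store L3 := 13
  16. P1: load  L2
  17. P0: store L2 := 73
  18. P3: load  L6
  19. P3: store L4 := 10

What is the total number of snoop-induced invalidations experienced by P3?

invalidations = 2

step 1: P2: store L1 := 52  ⟶  IIMI  (L1)  txn=BusRdX  M[L1]=0
step 2: P1: load  L1  ⟶  ISSI  (L1)  txn=BusRd+Flush  M[L1]=52
step 3: P2: store L6 := 31  ⟶  IIMI  (L6)  txn=BusRdX  M[L6]=20
step 4: P1: load  L4  ⟶  IEII  (L4)  txn=BusRd  M[L4]=40
step 5: P2: load  L3  ⟶  IIEI  (L3)  txn=BusRd  M[L3]=70
step 6: P3: load  L2  ⟶  IIIE  (L2)  txn=BusRd  M[L2]=90
step 7: P0: load  L0  ⟶  EIII  (L0)  txn=BusRd  M[L0]=60
step 8: P0: load  L7  ⟶  EIII  (L7)  txn=BusRd  M[L7]=20
step 9: P1: store L2 := 83  ⟶  IMII  (L2)  txn=BusRdX  M[L2]=90
step 10: P3: store L6 := 65  ⟶  IIIM  (L6)  txn=BusRdX+Flush  M[L6]=31
step 11: P2: load  L3  ⟶  IIEI  (L3)  txn=∅  M[L3]=70
step 12: P0: load  L0  ⟶  EIII  (L0)  txn=∅  M[L0]=60
step 13: P1: load  L6  ⟶  ISIS  (L6)  txn=BusRd+Flush  M[L6]=65
step 14: P3: load  L2  ⟶  ISIS  (L2)  txn=BusRd+Flush  M[L2]=83
step 15: P0: store L3 := 13  ⟶  MIII  (L3)  txn=BusRdX  M[L3]=70
step 16: P1: load  L2  ⟶  ISIS  (L2)  txn=∅  M[L2]=83
step 17: P0: store L2 := 73  ⟶  MIII  (L2)  txn=BusRdX  M[L2]=83
step 18: P3: load  L6  ⟶  ISIS  (L6)  txn=∅  M[L6]=65
step 19: P3: store L4 := 10  ⟶  IIIM  (L4)  txn=BusRdX  M[L4]=40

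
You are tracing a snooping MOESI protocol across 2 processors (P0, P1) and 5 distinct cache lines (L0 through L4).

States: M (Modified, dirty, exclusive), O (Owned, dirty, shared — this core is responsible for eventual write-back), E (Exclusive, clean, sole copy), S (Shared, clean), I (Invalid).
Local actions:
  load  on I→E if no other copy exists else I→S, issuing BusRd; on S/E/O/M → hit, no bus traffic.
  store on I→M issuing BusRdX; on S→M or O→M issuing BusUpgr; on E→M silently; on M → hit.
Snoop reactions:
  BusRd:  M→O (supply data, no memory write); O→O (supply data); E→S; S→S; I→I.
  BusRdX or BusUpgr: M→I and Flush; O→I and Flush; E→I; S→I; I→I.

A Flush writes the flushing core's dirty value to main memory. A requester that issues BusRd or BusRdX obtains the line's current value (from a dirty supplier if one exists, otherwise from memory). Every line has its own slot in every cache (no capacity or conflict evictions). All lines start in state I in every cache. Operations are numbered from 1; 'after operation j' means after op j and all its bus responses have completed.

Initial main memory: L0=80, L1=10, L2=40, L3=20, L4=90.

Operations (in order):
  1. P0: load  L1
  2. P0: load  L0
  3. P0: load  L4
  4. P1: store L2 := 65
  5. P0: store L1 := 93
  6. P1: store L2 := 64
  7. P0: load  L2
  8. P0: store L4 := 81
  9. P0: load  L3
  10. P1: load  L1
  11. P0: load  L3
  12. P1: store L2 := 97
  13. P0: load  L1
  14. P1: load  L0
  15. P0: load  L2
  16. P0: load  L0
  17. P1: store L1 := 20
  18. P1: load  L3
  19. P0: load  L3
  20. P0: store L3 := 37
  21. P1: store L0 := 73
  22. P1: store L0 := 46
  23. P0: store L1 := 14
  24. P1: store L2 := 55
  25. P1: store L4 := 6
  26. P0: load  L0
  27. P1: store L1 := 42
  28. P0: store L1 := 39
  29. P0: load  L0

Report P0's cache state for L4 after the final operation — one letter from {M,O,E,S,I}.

state = I

step 1: P0: load  L1  ⟶  EI  (L1)  txn=BusRd  M[L1]=10
step 2: P0: load  L0  ⟶  EI  (L0)  txn=BusRd  M[L0]=80
step 3: P0: load  L4  ⟶  EI  (L4)  txn=BusRd  M[L4]=90
step 4: P1: store L2 := 65  ⟶  IM  (L2)  txn=BusRdX  M[L2]=40
step 5: P0: store L1 := 93  ⟶  MI  (L1)  txn=∅  M[L1]=10
step 6: P1: store L2 := 64  ⟶  IM  (L2)  txn=∅  M[L2]=40
step 7: P0: load  L2  ⟶  SO  (L2)  txn=BusRd  M[L2]=40
step 8: P0: store L4 := 81  ⟶  MI  (L4)  txn=∅  M[L4]=90
step 9: P0: load  L3  ⟶  EI  (L3)  txn=BusRd  M[L3]=20
step 10: P1: load  L1  ⟶  OS  (L1)  txn=BusRd  M[L1]=10
step 11: P0: load  L3  ⟶  EI  (L3)  txn=∅  M[L3]=20
step 12: P1: store L2 := 97  ⟶  IM  (L2)  txn=BusUpgr  M[L2]=40
step 13: P0: load  L1  ⟶  OS  (L1)  txn=∅  M[L1]=10
step 14: P1: load  L0  ⟶  SS  (L0)  txn=BusRd  M[L0]=80
step 15: P0: load  L2  ⟶  SO  (L2)  txn=BusRd  M[L2]=40
step 16: P0: load  L0  ⟶  SS  (L0)  txn=∅  M[L0]=80
step 17: P1: store L1 := 20  ⟶  IM  (L1)  txn=BusUpgr+Flush  M[L1]=93
step 18: P1: load  L3  ⟶  SS  (L3)  txn=BusRd  M[L3]=20
step 19: P0: load  L3  ⟶  SS  (L3)  txn=∅  M[L3]=20
step 20: P0: store L3 := 37  ⟶  MI  (L3)  txn=BusUpgr  M[L3]=20
step 21: P1: store L0 := 73  ⟶  IM  (L0)  txn=BusUpgr  M[L0]=80
step 22: P1: store L0 := 46  ⟶  IM  (L0)  txn=∅  M[L0]=80
step 23: P0: store L1 := 14  ⟶  MI  (L1)  txn=BusRdX+Flush  M[L1]=20
step 24: P1: store L2 := 55  ⟶  IM  (L2)  txn=BusUpgr  M[L2]=40
step 25: P1: store L4 := 6  ⟶  IM  (L4)  txn=BusRdX+Flush  M[L4]=81
step 26: P0: load  L0  ⟶  SO  (L0)  txn=BusRd  M[L0]=80
step 27: P1: store L1 := 42  ⟶  IM  (L1)  txn=BusRdX+Flush  M[L1]=14
step 28: P0: store L1 := 39  ⟶  MI  (L1)  txn=BusRdX+Flush  M[L1]=42
step 29: P0: load  L0  ⟶  SO  (L0)  txn=∅  M[L0]=80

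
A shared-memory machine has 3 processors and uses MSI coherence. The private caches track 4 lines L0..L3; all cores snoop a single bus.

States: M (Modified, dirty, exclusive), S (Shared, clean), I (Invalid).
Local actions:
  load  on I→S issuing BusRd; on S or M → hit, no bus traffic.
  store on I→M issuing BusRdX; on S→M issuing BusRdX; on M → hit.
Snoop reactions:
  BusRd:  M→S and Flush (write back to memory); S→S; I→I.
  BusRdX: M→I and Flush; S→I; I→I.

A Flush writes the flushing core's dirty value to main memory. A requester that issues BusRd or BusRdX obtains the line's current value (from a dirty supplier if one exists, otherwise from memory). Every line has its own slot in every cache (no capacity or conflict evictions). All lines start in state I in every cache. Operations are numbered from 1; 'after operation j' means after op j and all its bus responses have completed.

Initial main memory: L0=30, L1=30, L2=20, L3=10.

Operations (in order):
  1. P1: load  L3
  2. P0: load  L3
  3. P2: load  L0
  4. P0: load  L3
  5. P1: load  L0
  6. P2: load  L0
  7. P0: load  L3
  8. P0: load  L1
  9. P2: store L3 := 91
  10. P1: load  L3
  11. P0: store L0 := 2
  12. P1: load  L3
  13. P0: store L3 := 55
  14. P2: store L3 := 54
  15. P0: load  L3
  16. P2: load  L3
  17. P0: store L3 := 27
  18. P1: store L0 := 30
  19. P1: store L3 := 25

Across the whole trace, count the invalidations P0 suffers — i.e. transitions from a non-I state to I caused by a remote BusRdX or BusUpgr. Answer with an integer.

invalidations = 4

1. P1: load  L3  bus=[BusRd]  L3: P0=I P1=S P2=I  mem[L3]=10
2. P0: load  L3  bus=[BusRd]  L3: P0=S P1=S P2=I  mem[L3]=10
3. P2: load  L0  bus=[BusRd]  L0: P0=I P1=I P2=S  mem[L0]=30
4. P0: load  L3  bus=[-]  L3: P0=S P1=S P2=I  mem[L3]=10
5. P1: load  L0  bus=[BusRd]  L0: P0=I P1=S P2=S  mem[L0]=30
6. P2: load  L0  bus=[-]  L0: P0=I P1=S P2=S  mem[L0]=30
7. P0: load  L3  bus=[-]  L3: P0=S P1=S P2=I  mem[L3]=10
8. P0: load  L1  bus=[BusRd]  L1: P0=S P1=I P2=I  mem[L1]=30
9. P2: store L3 := 91  bus=[BusRdX]  L3: P0=I P1=I P2=M  mem[L3]=10
10. P1: load  L3  bus=[BusRd,Flush]  L3: P0=I P1=S P2=S  mem[L3]=91
11. P0: store L0 := 2  bus=[BusRdX]  L0: P0=M P1=I P2=I  mem[L0]=30
12. P1: load  L3  bus=[-]  L3: P0=I P1=S P2=S  mem[L3]=91
13. P0: store L3 := 55  bus=[BusRdX]  L3: P0=M P1=I P2=I  mem[L3]=91
14. P2: store L3 := 54  bus=[BusRdX,Flush]  L3: P0=I P1=I P2=M  mem[L3]=55
15. P0: load  L3  bus=[BusRd,Flush]  L3: P0=S P1=I P2=S  mem[L3]=54
16. P2: load  L3  bus=[-]  L3: P0=S P1=I P2=S  mem[L3]=54
17. P0: store L3 := 27  bus=[BusRdX]  L3: P0=M P1=I P2=I  mem[L3]=54
18. P1: store L0 := 30  bus=[BusRdX,Flush]  L0: P0=I P1=M P2=I  mem[L0]=2
19. P1: store L3 := 25  bus=[BusRdX,Flush]  L3: P0=I P1=M P2=I  mem[L3]=27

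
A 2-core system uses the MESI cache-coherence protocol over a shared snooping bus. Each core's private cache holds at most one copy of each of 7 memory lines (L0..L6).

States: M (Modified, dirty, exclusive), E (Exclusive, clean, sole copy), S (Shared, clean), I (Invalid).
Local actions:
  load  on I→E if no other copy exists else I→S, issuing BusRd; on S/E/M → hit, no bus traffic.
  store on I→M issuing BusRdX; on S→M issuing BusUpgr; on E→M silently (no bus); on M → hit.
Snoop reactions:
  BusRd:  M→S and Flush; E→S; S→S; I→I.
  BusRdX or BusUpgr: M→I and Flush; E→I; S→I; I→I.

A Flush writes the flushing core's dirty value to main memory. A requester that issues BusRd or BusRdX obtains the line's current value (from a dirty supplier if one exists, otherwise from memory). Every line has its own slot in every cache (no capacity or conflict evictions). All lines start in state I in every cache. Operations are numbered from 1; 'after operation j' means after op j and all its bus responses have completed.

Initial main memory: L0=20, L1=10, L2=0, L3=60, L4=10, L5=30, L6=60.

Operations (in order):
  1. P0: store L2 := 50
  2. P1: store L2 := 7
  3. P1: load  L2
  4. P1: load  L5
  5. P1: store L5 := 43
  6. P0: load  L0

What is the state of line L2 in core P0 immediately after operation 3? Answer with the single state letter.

state = I

1. P0: store L2 := 50  bus=[BusRdX]  L2: P0=M P1=I  mem[L2]=0
2. P1: store L2 := 7  bus=[BusRdX,Flush]  L2: P0=I P1=M  mem[L2]=50
3. P1: load  L2  bus=[-]  L2: P0=I P1=M  mem[L2]=50
4. P1: load  L5  bus=[BusRd]  L5: P0=I P1=E  mem[L5]=30
5. P1: store L5 := 43  bus=[-]  L5: P0=I P1=M  mem[L5]=30
6. P0: load  L0  bus=[BusRd]  L0: P0=E P1=I  mem[L0]=20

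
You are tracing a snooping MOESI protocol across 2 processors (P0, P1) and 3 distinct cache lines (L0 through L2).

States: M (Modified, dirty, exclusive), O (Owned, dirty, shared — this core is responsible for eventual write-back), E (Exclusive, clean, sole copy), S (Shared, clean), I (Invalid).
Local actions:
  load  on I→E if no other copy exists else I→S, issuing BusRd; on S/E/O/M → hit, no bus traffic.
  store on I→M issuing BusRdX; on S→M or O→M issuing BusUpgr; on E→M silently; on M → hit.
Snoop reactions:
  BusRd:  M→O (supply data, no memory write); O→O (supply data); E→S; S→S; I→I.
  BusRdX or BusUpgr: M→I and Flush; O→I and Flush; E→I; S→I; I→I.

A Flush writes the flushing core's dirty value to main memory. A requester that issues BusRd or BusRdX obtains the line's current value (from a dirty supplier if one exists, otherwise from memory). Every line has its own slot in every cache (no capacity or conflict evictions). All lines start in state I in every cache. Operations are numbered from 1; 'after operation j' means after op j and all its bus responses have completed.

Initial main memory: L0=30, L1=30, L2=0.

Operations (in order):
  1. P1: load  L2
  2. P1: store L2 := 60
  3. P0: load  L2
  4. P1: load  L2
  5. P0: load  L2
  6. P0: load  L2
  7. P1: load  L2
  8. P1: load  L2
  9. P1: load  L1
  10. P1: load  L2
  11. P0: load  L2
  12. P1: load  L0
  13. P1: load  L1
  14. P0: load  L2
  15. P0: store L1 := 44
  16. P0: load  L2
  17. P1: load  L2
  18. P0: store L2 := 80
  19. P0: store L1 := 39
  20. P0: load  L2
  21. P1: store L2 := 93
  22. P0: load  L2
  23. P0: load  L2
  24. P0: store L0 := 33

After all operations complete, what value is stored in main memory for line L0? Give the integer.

memory[L0] = 30

[1] P1: load  L2 | P0:I, P1:E(0) | bus: BusRd
[2] P1: store L2 := 60 | P0:I, P1:M(60) | bus: none
[3] P0: load  L2 | P0:S(60), P1:O(60) | bus: BusRd
[4] P1: load  L2 | P0:S(60), P1:O(60) | bus: none
[5] P0: load  L2 | P0:S(60), P1:O(60) | bus: none
[6] P0: load  L2 | P0:S(60), P1:O(60) | bus: none
[7] P1: load  L2 | P0:S(60), P1:O(60) | bus: none
[8] P1: load  L2 | P0:S(60), P1:O(60) | bus: none
[9] P1: load  L1 | P0:I, P1:E(30) | bus: BusRd
[10] P1: load  L2 | P0:S(60), P1:O(60) | bus: none
[11] P0: load  L2 | P0:S(60), P1:O(60) | bus: none
[12] P1: load  L0 | P0:I, P1:E(30) | bus: BusRd
[13] P1: load  L1 | P0:I, P1:E(30) | bus: none
[14] P0: load  L2 | P0:S(60), P1:O(60) | bus: none
[15] P0: store L1 := 44 | P0:M(44), P1:I | bus: BusRdX
[16] P0: load  L2 | P0:S(60), P1:O(60) | bus: none
[17] P1: load  L2 | P0:S(60), P1:O(60) | bus: none
[18] P0: store L2 := 80 | P0:M(80), P1:I | bus: BusUpgr,Flush
[19] P0: store L1 := 39 | P0:M(39), P1:I | bus: none
[20] P0: load  L2 | P0:M(80), P1:I | bus: none
[21] P1: store L2 := 93 | P0:I, P1:M(93) | bus: BusRdX,Flush
[22] P0: load  L2 | P0:S(93), P1:O(93) | bus: BusRd
[23] P0: load  L2 | P0:S(93), P1:O(93) | bus: none
[24] P0: store L0 := 33 | P0:M(33), P1:I | bus: BusRdX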